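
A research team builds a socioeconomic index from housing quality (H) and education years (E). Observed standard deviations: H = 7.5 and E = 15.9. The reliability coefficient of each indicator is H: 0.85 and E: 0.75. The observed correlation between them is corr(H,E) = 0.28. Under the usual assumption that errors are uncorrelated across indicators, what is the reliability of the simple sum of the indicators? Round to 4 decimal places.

Var(H+E) = 7.5² + 15.9² + 2·[7.5·15.9·0.28] = 309.06 + 66.78 = 375.84.
With uncorrelated errors the cross-covariances are all true-score covariance, so they carry over unchanged; only the diagonal terms shrink to ρᵢσᵢ².
True-score variance = [7.5²·0.85 + 15.9²·0.75] + 66.78 = 237.42 + 66.78 = 304.2.
Reliability = 304.2 / 375.84 = 0.8094.

0.8094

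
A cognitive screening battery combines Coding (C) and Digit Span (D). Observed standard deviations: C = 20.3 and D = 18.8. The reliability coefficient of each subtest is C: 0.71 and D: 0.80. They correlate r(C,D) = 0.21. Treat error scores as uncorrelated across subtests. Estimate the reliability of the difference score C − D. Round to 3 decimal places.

Var(C−D) = 20.3² + 18.8² − 2·20.3·18.8·0.21 = 765.53 − 160.289 = 605.241.
Because errors are independent across components, Cov(Tᵢ,Tⱼ) = Cov(Xᵢ,Xⱼ); the off-diagonal part of the true-score variance is the same as above.
True-score variance = [20.3²·0.71 + 18.8²·0.80] − 160.289 = 575.336 − 160.289 = 415.047.
Reliability = 415.047 / 605.241 = 0.686.

0.686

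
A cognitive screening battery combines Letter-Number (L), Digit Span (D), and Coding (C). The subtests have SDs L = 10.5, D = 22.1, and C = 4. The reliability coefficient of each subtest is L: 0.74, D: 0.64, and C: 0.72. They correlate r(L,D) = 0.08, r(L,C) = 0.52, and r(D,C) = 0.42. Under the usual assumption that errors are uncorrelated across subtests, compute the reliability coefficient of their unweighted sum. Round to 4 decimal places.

Var(L+D+C) = 10.5² + 22.1² + 4² + 2·[10.5·22.1·0.08 + 10.5·4·0.52 + 22.1·4·0.42] = 614.66 + 155.064 = 769.724.
Because errors are independent across components, Cov(Tᵢ,Tⱼ) = Cov(Xᵢ,Xⱼ); the off-diagonal part of the true-score variance is the same as above.
True-score variance = [10.5²·0.74 + 22.1²·0.64 + 4²·0.72] + 155.064 = 405.687 + 155.064 = 560.751.
Reliability = 560.751 / 769.724 = 0.7285.

0.7285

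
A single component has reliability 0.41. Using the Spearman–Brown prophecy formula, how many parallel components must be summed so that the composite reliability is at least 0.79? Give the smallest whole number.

6

k ≥ ρ*(1−ρ₁)/(ρ₁(1−ρ*)) = 0.79·0.59 / (0.41·0.21) = 5.413.
Smallest integer k = 6.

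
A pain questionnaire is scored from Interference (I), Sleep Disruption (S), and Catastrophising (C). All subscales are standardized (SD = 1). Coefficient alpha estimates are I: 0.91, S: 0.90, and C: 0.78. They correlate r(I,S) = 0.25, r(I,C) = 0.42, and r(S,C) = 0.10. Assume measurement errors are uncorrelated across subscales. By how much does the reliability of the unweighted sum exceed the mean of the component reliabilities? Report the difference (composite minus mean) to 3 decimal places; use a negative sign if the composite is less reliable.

0.046

Var(sum) = 3 + 1.54 = 4.54; true-score variance = 2.59 + 1.54 = 4.13; composite reliability = 0.9097.
Mean component reliability = 0.8633.
Difference = 0.9097 − 0.8633 = 0.046.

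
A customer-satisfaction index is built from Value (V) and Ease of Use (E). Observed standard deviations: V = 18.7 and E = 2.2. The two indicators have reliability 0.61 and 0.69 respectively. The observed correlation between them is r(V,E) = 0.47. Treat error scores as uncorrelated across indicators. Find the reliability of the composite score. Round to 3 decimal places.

0.649

Var(V+E) = 18.7² + 2.2² + 2·[18.7·2.2·0.47] = 354.53 + 38.6716 = 393.202.
Because errors are independent across components, Cov(Tᵢ,Tⱼ) = Cov(Xᵢ,Xⱼ); the off-diagonal part of the true-score variance is the same as above.
True-score variance = [18.7²·0.61 + 2.2²·0.69] + 38.6716 = 216.65 + 38.6716 = 255.322.
Reliability = 255.322 / 393.202 = 0.649.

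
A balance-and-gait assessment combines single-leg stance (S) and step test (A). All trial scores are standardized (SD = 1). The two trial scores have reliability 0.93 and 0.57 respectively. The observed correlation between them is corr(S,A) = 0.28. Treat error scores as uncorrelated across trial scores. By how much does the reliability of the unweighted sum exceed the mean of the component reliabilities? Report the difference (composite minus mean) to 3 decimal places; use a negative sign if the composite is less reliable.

0.055

Var(sum) = 2 + 0.56 = 2.56; true-score variance = 1.5 + 0.56 = 2.06; composite reliability = 0.8047.
Mean component reliability = 0.7500.
Difference = 0.8047 − 0.7500 = 0.055.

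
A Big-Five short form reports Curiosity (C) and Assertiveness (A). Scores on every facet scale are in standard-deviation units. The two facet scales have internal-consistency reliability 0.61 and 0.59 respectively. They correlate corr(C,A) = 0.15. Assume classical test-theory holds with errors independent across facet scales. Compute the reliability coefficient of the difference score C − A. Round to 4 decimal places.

0.5294

Var(C−A) = 1 + 1 − 2·0.15 = 2 − 0.3 = 1.7.
Because errors are independent across components, Cov(Tᵢ,Tⱼ) = Cov(Xᵢ,Xⱼ); the off-diagonal part of the true-score variance is the same as above.
True-score variance = [0.61 + 0.59] − 0.3 = 1.2 − 0.3 = 0.9.
Reliability = 0.9 / 1.7 = 0.5294.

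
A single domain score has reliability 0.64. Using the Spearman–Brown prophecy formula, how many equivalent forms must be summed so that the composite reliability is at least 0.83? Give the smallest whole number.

3

k ≥ ρ*(1−ρ₁)/(ρ₁(1−ρ*)) = 0.83·0.36 / (0.64·0.17) = 2.746.
Smallest integer k = 3.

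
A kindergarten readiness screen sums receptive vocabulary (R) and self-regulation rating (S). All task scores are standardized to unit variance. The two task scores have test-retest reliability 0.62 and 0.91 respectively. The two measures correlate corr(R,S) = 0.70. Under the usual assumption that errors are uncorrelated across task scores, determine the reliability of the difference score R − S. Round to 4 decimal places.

0.2167

Var(R−S) = 1 + 1 − 2·0.70 = 2 − 1.4 = 0.6.
Because errors are independent across components, Cov(Tᵢ,Tⱼ) = Cov(Xᵢ,Xⱼ); the off-diagonal part of the true-score variance is the same as above.
True-score variance = [0.62 + 0.91] − 1.4 = 1.53 − 1.4 = 0.13.
Reliability = 0.13 / 0.6 = 0.2167.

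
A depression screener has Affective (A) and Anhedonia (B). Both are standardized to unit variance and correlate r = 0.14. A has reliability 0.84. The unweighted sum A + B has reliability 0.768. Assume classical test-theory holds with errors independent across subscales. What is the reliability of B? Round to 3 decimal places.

0.631

Var(A+B) = 2 + 2·0.14 = 2.280.
True-score variance = ρ_A + ρ_B + 2·0.14, so 0.768 = (0.84 + ρ_B + 0.28) / 2.280.
ρ_B = 0.768·2.280 − 0.84 − 0.28 = 0.631.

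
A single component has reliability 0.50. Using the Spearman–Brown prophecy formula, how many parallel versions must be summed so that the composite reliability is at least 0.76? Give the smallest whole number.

4

k ≥ ρ*(1−ρ₁)/(ρ₁(1−ρ*)) = 0.76·0.50 / (0.50·0.24) = 3.167.
Smallest integer k = 4.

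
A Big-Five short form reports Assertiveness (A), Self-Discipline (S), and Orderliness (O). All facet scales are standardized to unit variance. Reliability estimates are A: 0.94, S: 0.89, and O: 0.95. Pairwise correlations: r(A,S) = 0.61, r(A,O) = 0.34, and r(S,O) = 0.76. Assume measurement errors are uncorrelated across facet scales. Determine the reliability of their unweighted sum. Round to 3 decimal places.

Var(A+S+O) = 3 + 2·[0.61 + 0.34 + 0.76] = 3 + 3.42 = 6.42.
Because errors are independent across components, Cov(Tᵢ,Tⱼ) = Cov(Xᵢ,Xⱼ); the off-diagonal part of the true-score variance is the same as above.
True-score variance = [0.94 + 0.89 + 0.95] + 3.42 = 2.78 + 3.42 = 6.2.
Reliability = 6.2 / 6.42 = 0.966.

0.966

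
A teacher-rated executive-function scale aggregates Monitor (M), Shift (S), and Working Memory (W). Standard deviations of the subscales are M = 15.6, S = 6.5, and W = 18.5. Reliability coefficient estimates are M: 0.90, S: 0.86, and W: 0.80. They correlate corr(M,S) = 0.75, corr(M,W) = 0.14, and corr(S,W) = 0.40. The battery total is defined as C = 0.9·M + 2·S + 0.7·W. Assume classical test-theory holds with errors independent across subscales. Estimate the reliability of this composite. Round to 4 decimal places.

0.9226

Var(C) = 0.9²·15.6² + 2²·6.5² + 0.7²·18.5² + 2·[1.8·15.6·6.5·0.75 + 0.63·15.6·18.5·0.14 + 1.4·6.5·18.5·0.40] = 533.824 + 459.369 = 993.193.
Under uncorrelated errors the observed covariances equal the true-score covariances, so only the own-variance terms attenuate.
True-score variance = [0.9²·15.6²·0.90 + 2²·6.5²·0.86 + 0.7²·18.5²·0.80] + 459.369 = 456.911 + 459.369 = 916.28.
Reliability = 916.28 / 993.193 = 0.9226.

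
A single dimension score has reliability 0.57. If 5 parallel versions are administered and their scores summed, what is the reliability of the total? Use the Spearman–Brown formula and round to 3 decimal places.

0.869

ρ_k = kρ / (1 + (k−1)ρ) = 5·0.57 / (1 + 4·0.57) = 2.850 / 3.280 = 0.869.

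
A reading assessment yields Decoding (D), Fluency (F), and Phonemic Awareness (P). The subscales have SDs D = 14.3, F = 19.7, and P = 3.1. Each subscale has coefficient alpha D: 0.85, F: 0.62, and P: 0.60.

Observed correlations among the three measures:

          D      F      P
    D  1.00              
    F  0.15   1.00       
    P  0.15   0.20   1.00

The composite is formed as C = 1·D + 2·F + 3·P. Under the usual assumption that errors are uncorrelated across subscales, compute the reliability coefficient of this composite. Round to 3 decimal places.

0.702

Var(C) = 14.3² + 2²·19.7² + 3²·3.1² + 2·[2·14.3·19.7·0.15 + 3·14.3·3.1·0.15 + 6·19.7·3.1·0.20] = 1843.34 + 355.491 = 2198.83.
With uncorrelated errors the cross-covariances are all true-score covariance, so they carry over unchanged; only the diagonal terms shrink to ρᵢσᵢ².
True-score variance = [14.3²·0.85 + 2²·19.7²·0.62 + 3²·3.1²·0.60] + 355.491 = 1188.17 + 355.491 = 1543.66.
Reliability = 1543.66 / 2198.83 = 0.702.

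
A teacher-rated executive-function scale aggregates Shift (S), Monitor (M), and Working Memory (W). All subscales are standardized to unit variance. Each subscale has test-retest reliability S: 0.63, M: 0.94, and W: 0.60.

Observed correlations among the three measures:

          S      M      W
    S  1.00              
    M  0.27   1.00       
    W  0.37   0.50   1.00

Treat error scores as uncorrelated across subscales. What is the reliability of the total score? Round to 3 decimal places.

Var(S+M+W) = 3 + 2·[0.27 + 0.37 + 0.50] = 3 + 2.28 = 5.28.
With uncorrelated errors the cross-covariances are all true-score covariance, so they carry over unchanged; only the diagonal terms shrink to ρᵢσᵢ².
True-score variance = [0.63 + 0.94 + 0.60] + 2.28 = 2.17 + 2.28 = 4.45.
Reliability = 4.45 / 5.28 = 0.843.

0.843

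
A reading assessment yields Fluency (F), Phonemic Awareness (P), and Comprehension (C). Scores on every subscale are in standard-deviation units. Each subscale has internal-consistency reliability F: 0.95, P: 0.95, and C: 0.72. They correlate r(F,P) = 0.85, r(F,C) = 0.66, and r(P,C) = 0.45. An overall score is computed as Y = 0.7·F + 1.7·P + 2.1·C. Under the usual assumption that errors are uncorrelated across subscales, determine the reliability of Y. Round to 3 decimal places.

Var(Y) = 0.7² + 1.7² + 2.1² + 2·[1.19·0.85 + 1.47·0.66 + 3.57·0.45] = 7.79 + 7.1764 = 14.9664.
With uncorrelated errors the cross-covariances are all true-score covariance, so they carry over unchanged; only the diagonal terms shrink to ρᵢσᵢ².
True-score variance = [0.7²·0.95 + 1.7²·0.95 + 2.1²·0.72] + 7.1764 = 6.3862 + 7.1764 = 13.5626.
Reliability = 13.5626 / 14.9664 = 0.906.

0.906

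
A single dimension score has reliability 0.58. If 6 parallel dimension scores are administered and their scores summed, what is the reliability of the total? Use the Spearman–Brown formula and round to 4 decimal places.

ρ_k = kρ / (1 + (k−1)ρ) = 6·0.58 / (1 + 5·0.58) = 3.480 / 3.900 = 0.8923.

0.8923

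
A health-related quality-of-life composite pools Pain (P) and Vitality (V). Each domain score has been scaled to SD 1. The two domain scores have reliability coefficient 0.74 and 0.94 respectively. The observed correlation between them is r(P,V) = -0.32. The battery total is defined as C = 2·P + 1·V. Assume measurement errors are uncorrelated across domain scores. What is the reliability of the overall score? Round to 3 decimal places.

Var(C) = 2² + 1 + 2·[2·(-0.32)] = 5 − 1.28 = 3.72.
With uncorrelated errors the cross-covariances are all true-score covariance, so they carry over unchanged; only the diagonal terms shrink to ρᵢσᵢ².
True-score variance = [2²·0.74 + 0.94] − 1.28 = 3.9 − 1.28 = 2.62.
Reliability = 2.62 / 3.72 = 0.704.

0.704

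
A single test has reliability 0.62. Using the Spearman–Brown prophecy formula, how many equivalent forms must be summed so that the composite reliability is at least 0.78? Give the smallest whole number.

3

k ≥ ρ*(1−ρ₁)/(ρ₁(1−ρ*)) = 0.78·0.38 / (0.62·0.22) = 2.173.
Smallest integer k = 3.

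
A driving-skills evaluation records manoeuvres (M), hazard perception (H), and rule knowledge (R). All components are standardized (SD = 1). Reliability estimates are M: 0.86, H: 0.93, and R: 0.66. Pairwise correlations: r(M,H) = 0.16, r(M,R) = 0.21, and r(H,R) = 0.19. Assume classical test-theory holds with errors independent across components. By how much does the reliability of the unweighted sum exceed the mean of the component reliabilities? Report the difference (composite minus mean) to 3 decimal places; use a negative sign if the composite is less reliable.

Var(sum) = 3 + 1.12 = 4.12; true-score variance = 2.45 + 1.12 = 3.57; composite reliability = 0.8665.
Mean component reliability = 0.8167.
Difference = 0.8665 − 0.8167 = 0.050.

0.050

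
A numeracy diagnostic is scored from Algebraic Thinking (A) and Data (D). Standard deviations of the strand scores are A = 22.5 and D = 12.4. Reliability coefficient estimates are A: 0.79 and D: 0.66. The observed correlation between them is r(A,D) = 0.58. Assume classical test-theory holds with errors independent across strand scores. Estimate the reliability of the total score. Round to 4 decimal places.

Var(A+D) = 22.5² + 12.4² + 2·[22.5·12.4·0.58] = 660.01 + 323.64 = 983.65.
Because errors are independent across components, Cov(Tᵢ,Tⱼ) = Cov(Xᵢ,Xⱼ); the off-diagonal part of the true-score variance is the same as above.
True-score variance = [22.5²·0.79 + 12.4²·0.66] + 323.64 = 501.419 + 323.64 = 825.059.
Reliability = 825.059 / 983.65 = 0.8388.

0.8388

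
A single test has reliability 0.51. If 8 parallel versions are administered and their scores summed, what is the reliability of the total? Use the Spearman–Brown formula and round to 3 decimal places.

0.893

ρ_k = kρ / (1 + (k−1)ρ) = 8·0.51 / (1 + 7·0.51) = 4.080 / 4.570 = 0.893.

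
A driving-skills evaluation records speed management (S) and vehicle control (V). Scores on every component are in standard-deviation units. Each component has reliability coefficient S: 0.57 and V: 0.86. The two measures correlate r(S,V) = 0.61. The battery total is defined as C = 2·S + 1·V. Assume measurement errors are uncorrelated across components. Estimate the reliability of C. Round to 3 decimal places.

Var(C) = 2² + 1 + 2·[2·0.61] = 5 + 2.44 = 7.44.
Under uncorrelated errors the observed covariances equal the true-score covariances, so only the own-variance terms attenuate.
True-score variance = [2²·0.57 + 0.86] + 2.44 = 3.14 + 2.44 = 5.58.
Reliability = 5.58 / 7.44 = 0.750.

0.750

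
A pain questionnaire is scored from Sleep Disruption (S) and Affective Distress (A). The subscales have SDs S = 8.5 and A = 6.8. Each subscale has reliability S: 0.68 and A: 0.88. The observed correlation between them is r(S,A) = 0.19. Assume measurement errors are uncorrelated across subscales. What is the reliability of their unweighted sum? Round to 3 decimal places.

0.796

Var(S+A) = 8.5² + 6.8² + 2·[8.5·6.8·0.19] = 118.49 + 21.964 = 140.454.
With uncorrelated errors the cross-covariances are all true-score covariance, so they carry over unchanged; only the diagonal terms shrink to ρᵢσᵢ².
True-score variance = [8.5²·0.68 + 6.8²·0.88] + 21.964 = 89.8212 + 21.964 = 111.785.
Reliability = 111.785 / 140.454 = 0.796.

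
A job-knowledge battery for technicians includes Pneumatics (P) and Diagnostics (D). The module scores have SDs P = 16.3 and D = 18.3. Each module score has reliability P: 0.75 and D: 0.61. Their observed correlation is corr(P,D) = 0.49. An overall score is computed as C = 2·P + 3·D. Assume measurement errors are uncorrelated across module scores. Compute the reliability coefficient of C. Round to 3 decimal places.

Var(C) = 2²·16.3² + 3²·18.3² + 2·[6·16.3·18.3·0.49] = 4076.77 + 1753.95 = 5830.72.
Under uncorrelated errors the observed covariances equal the true-score covariances, so only the own-variance terms attenuate.
True-score variance = [2²·16.3²·0.75 + 3²·18.3²·0.61] + 1753.95 = 2635.62 + 1753.95 = 4389.56.
Reliability = 4389.56 / 5830.72 = 0.753.

0.753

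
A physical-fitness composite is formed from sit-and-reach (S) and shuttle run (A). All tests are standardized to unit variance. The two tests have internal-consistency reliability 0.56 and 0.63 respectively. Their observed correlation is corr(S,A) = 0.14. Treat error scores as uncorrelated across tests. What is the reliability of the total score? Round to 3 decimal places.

0.645

Var(S+A) = 2 + 2·[0.14] = 2 + 0.28 = 2.28.
With uncorrelated errors the cross-covariances are all true-score covariance, so they carry over unchanged; only the diagonal terms shrink to ρᵢσᵢ².
True-score variance = [0.56 + 0.63] + 0.28 = 1.19 + 0.28 = 1.47.
Reliability = 1.47 / 2.28 = 0.645.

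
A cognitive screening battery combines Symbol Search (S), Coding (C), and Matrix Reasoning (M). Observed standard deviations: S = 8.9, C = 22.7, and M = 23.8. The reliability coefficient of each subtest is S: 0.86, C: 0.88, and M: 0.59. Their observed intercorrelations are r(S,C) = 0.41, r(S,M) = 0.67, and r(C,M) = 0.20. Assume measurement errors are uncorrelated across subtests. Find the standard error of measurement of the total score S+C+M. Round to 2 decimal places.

17.47

Var(total) = 1160.94 + 665.607 = 1826.55.
True-score variance = 855.775 + 665.607 = 1521.38, so reliability = 0.8329.
Error variance = 1826.55 − 1521.38 = 305.165; SEM = √305.165 = 17.47.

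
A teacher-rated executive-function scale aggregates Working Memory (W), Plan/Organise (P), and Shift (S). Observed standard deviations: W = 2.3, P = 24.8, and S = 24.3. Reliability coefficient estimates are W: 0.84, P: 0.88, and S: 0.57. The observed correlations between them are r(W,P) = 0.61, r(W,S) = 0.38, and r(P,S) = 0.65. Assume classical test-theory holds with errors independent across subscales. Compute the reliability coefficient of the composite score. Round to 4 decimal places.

0.8440

Var(W+P+S) = 2.3² + 24.8² + 24.3² + 2·[2.3·24.8·0.61 + 2.3·24.3·0.38 + 24.8·24.3·0.65] = 1210.82 + 895.497 = 2106.32.
Because errors are independent across components, Cov(Tᵢ,Tⱼ) = Cov(Xᵢ,Xⱼ); the off-diagonal part of the true-score variance is the same as above.
True-score variance = [2.3²·0.84 + 24.8²·0.88 + 24.3²·0.57] + 895.497 = 882.258 + 895.497 = 1777.76.
Reliability = 1777.76 / 2106.32 = 0.8440.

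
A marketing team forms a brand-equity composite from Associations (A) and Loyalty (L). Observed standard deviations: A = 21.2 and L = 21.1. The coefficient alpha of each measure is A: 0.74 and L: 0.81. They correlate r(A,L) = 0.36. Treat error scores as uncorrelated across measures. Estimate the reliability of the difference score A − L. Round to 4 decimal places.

0.6482

Var(A−L) = 21.2² + 21.1² − 2·21.2·21.1·0.36 = 894.65 − 322.07 = 572.58.
Because errors are independent across components, Cov(Tᵢ,Tⱼ) = Cov(Xᵢ,Xⱼ); the off-diagonal part of the true-score variance is the same as above.
True-score variance = [21.2²·0.74 + 21.1²·0.81] − 322.07 = 693.206 − 322.07 = 371.135.
Reliability = 371.135 / 572.58 = 0.6482.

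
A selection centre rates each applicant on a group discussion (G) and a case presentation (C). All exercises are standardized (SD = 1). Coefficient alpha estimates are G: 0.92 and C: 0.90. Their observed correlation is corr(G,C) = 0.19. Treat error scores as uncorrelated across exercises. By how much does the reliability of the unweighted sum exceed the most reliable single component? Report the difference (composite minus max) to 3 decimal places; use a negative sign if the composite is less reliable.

0.004

Var(sum) = 2 + 0.38 = 2.38; true-score variance = 1.82 + 0.38 = 2.2; composite reliability = 0.9244.
Max component reliability = 0.9200.
Difference = 0.9244 − 0.9200 = 0.004.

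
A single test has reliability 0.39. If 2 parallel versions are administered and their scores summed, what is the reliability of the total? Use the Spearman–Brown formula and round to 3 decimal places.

0.561

ρ_k = kρ / (1 + (k−1)ρ) = 2·0.39 / (1 + 1·0.39) = 0.780 / 1.390 = 0.561.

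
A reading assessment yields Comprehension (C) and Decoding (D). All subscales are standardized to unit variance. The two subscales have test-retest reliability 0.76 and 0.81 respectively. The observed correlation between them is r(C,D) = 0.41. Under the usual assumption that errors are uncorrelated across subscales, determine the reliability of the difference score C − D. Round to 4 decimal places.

0.6356

Var(C−D) = 1 + 1 − 2·0.41 = 2 − 0.82 = 1.18.
Because errors are independent across components, Cov(Tᵢ,Tⱼ) = Cov(Xᵢ,Xⱼ); the off-diagonal part of the true-score variance is the same as above.
True-score variance = [0.76 + 0.81] − 0.82 = 1.57 − 0.82 = 0.75.
Reliability = 0.75 / 1.18 = 0.6356.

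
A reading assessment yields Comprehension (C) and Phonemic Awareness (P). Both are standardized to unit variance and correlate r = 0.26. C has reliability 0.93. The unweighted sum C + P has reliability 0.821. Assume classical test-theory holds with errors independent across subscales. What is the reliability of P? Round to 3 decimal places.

Var(C+P) = 2 + 2·0.26 = 2.520.
True-score variance = ρ_C + ρ_P + 2·0.26, so 0.821 = (0.93 + ρ_P + 0.52) / 2.520.
ρ_P = 0.821·2.520 − 0.93 − 0.52 = 0.619.

0.619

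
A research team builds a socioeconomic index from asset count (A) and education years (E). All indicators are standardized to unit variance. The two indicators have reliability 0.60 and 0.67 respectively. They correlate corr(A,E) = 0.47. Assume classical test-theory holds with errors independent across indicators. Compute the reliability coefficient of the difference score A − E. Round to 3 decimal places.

0.311

Var(A−E) = 1 + 1 − 2·0.47 = 2 − 0.94 = 1.06.
Under uncorrelated errors the observed covariances equal the true-score covariances, so only the own-variance terms attenuate.
True-score variance = [0.60 + 0.67] − 0.94 = 1.27 − 0.94 = 0.33.
Reliability = 0.33 / 1.06 = 0.311.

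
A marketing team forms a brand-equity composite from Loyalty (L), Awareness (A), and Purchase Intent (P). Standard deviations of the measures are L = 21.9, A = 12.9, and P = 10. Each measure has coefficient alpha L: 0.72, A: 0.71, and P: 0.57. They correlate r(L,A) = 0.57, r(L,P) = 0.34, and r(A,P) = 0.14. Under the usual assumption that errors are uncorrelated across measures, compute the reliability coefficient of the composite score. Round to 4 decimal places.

Var(L+A+P) = 21.9² + 12.9² + 10² + 2·[21.9·12.9·0.57 + 21.9·10·0.34 + 12.9·10·0.14] = 746.02 + 507.101 = 1253.12.
Under uncorrelated errors the observed covariances equal the true-score covariances, so only the own-variance terms attenuate.
True-score variance = [21.9²·0.72 + 12.9²·0.71 + 10²·0.57] + 507.101 = 520.47 + 507.101 = 1027.57.
Reliability = 1027.57 / 1253.12 = 0.8200.

0.8200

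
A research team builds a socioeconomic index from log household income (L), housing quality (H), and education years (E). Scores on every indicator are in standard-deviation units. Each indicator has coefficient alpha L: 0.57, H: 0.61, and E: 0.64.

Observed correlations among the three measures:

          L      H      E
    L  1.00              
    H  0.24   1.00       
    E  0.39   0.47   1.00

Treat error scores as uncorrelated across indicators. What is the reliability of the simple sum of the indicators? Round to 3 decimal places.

Var(L+H+E) = 3 + 2·[0.24 + 0.39 + 0.47] = 3 + 2.2 = 5.2.
With uncorrelated errors the cross-covariances are all true-score covariance, so they carry over unchanged; only the diagonal terms shrink to ρᵢσᵢ².
True-score variance = [0.57 + 0.61 + 0.64] + 2.2 = 1.82 + 2.2 = 4.02.
Reliability = 4.02 / 5.2 = 0.773.

0.773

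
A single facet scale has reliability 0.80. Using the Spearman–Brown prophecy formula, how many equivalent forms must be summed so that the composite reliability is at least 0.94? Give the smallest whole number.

4

k ≥ ρ*(1−ρ₁)/(ρ₁(1−ρ*)) = 0.94·0.20 / (0.80·0.06) = 3.917.
Smallest integer k = 4.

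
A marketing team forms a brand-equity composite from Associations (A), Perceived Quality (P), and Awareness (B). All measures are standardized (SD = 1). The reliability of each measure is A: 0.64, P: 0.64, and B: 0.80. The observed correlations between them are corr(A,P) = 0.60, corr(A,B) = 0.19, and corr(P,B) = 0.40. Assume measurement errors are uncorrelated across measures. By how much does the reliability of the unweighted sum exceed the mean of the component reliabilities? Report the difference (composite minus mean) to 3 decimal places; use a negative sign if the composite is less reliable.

Var(sum) = 3 + 2.38 = 5.38; true-score variance = 2.08 + 2.38 = 4.46; composite reliability = 0.8290.
Mean component reliability = 0.6933.
Difference = 0.8290 − 0.6933 = 0.136.

0.136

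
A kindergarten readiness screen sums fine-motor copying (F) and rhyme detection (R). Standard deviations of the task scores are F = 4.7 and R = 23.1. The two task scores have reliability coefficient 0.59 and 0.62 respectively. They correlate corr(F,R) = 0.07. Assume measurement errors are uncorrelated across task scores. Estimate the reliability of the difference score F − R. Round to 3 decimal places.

0.608

Var(F−R) = 4.7² + 23.1² − 2·4.7·23.1·0.07 = 555.7 − 15.1998 = 540.5.
Because errors are independent across components, Cov(Tᵢ,Tⱼ) = Cov(Xᵢ,Xⱼ); the off-diagonal part of the true-score variance is the same as above.
True-score variance = [4.7²·0.59 + 23.1²·0.62] − 15.1998 = 343.871 − 15.1998 = 328.672.
Reliability = 328.672 / 540.5 = 0.608.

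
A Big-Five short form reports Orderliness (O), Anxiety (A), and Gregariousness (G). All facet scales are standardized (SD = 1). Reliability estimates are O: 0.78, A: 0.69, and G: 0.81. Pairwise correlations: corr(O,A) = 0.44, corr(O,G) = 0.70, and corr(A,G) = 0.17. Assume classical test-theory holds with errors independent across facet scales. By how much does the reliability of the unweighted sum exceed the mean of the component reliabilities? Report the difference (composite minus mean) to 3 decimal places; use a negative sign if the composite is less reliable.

Var(sum) = 3 + 2.62 = 5.62; true-score variance = 2.28 + 2.62 = 4.9; composite reliability = 0.8719.
Mean component reliability = 0.7600.
Difference = 0.8719 − 0.7600 = 0.112.

0.112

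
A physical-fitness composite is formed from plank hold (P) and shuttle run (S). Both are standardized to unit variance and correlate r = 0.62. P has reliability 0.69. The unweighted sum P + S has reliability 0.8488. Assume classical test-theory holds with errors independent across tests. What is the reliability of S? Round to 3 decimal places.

0.820

Var(P+S) = 2 + 2·0.62 = 3.240.
True-score variance = ρ_P + ρ_S + 2·0.62, so 0.8488 = (0.69 + ρ_S + 1.24) / 3.240.
ρ_S = 0.8488·3.240 − 0.69 − 1.24 = 0.820.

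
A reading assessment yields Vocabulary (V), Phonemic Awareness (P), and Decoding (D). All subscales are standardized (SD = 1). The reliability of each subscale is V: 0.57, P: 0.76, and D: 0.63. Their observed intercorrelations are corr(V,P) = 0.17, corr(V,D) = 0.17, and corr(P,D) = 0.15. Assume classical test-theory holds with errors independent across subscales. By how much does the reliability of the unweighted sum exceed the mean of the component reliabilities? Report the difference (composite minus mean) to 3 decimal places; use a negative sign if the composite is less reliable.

0.085

Var(sum) = 3 + 0.98 = 3.98; true-score variance = 1.96 + 0.98 = 2.94; composite reliability = 0.7387.
Mean component reliability = 0.6533.
Difference = 0.7387 − 0.6533 = 0.085.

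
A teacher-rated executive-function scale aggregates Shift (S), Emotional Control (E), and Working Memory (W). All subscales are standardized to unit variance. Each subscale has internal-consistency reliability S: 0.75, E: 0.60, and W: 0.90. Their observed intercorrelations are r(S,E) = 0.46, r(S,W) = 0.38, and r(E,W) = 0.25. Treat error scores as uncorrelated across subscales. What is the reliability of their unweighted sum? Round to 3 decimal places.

0.855

Var(S+E+W) = 3 + 2·[0.46 + 0.38 + 0.25] = 3 + 2.18 = 5.18.
With uncorrelated errors the cross-covariances are all true-score covariance, so they carry over unchanged; only the diagonal terms shrink to ρᵢσᵢ².
True-score variance = [0.75 + 0.60 + 0.90] + 2.18 = 2.25 + 2.18 = 4.43.
Reliability = 4.43 / 5.18 = 0.855.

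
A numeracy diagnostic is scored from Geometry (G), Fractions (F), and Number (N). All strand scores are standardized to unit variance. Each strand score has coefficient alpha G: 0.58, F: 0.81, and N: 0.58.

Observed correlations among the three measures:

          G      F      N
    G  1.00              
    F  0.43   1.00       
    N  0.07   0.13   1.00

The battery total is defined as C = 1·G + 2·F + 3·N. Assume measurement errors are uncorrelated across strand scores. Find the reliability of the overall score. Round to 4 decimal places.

Var(C) = 1 + 2² + 3² + 2·[2·0.43 + 3·0.07 + 6·0.13] = 14 + 3.7 = 17.7.
Under uncorrelated errors the observed covariances equal the true-score covariances, so only the own-variance terms attenuate.
True-score variance = [0.58 + 2²·0.81 + 3²·0.58] + 3.7 = 9.04 + 3.7 = 12.74.
Reliability = 12.74 / 17.7 = 0.7198.

0.7198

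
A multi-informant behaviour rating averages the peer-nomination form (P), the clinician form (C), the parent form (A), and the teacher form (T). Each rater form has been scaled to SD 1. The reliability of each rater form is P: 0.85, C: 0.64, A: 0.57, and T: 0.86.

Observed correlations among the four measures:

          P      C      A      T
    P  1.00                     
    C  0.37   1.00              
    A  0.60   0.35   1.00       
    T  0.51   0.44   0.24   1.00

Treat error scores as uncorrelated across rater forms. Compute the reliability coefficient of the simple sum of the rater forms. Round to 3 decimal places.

0.880

Var(P+C+A+T) = 4 + 2·[0.37 + 0.60 + 0.51 + 0.35 + 0.44 + 0.24] = 4 + 5.02 = 9.02.
Under uncorrelated errors the observed covariances equal the true-score covariances, so only the own-variance terms attenuate.
True-score variance = [0.85 + 0.64 + 0.57 + 0.86] + 5.02 = 2.92 + 5.02 = 7.94.
Reliability = 7.94 / 9.02 = 0.880.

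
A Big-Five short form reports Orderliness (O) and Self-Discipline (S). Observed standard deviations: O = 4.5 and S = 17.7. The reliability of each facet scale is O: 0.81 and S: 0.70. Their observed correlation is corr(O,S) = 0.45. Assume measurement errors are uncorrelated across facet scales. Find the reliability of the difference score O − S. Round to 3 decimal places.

0.626

Var(O−S) = 4.5² + 17.7² − 2·4.5·17.7·0.45 = 333.54 − 71.685 = 261.855.
Because errors are independent across components, Cov(Tᵢ,Tⱼ) = Cov(Xᵢ,Xⱼ); the off-diagonal part of the true-score variance is the same as above.
True-score variance = [4.5²·0.81 + 17.7²·0.70] − 71.685 = 235.705 − 71.685 = 164.02.
Reliability = 164.02 / 261.855 = 0.626.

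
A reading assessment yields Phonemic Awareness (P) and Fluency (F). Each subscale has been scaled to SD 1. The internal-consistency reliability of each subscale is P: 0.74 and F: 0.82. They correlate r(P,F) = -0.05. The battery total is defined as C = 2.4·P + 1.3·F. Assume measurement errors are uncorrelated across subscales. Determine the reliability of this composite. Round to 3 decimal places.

Var(C) = 2.4² + 1.3² + 2·[3.12·(-0.05)] = 7.45 − 0.312 = 7.138.
With uncorrelated errors the cross-covariances are all true-score covariance, so they carry over unchanged; only the diagonal terms shrink to ρᵢσᵢ².
True-score variance = [2.4²·0.74 + 1.3²·0.82] − 0.312 = 5.6482 − 0.312 = 5.3362.
Reliability = 5.3362 / 7.138 = 0.748.

0.748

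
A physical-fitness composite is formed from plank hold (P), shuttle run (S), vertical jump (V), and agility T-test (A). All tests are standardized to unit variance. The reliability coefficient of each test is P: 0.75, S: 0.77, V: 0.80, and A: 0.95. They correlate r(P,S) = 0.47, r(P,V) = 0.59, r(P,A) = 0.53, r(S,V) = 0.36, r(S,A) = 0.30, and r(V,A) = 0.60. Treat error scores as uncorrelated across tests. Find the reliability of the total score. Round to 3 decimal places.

0.925

Var(P+S+V+A) = 4 + 2·[0.47 + 0.59 + 0.53 + 0.36 + 0.30 + 0.60] = 4 + 5.7 = 9.7.
Under uncorrelated errors the observed covariances equal the true-score covariances, so only the own-variance terms attenuate.
True-score variance = [0.75 + 0.77 + 0.80 + 0.95] + 5.7 = 3.27 + 5.7 = 8.97.
Reliability = 8.97 / 9.7 = 0.925.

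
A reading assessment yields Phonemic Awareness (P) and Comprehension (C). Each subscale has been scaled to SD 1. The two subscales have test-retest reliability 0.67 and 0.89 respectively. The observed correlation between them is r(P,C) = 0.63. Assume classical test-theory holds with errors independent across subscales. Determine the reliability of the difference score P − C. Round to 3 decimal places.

Var(P−C) = 1 + 1 − 2·0.63 = 2 − 1.26 = 0.74.
Because errors are independent across components, Cov(Tᵢ,Tⱼ) = Cov(Xᵢ,Xⱼ); the off-diagonal part of the true-score variance is the same as above.
True-score variance = [0.67 + 0.89] − 1.26 = 1.56 − 1.26 = 0.3.
Reliability = 0.3 / 0.74 = 0.405.

0.405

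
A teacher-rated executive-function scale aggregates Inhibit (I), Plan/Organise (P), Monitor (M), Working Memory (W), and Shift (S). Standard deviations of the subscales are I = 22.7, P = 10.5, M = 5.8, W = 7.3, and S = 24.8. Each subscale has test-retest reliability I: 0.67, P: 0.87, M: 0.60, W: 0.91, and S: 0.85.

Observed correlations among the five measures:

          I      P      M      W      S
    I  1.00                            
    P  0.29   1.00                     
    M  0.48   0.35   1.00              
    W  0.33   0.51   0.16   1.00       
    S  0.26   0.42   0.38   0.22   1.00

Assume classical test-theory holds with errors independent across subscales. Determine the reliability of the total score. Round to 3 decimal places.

Var(I+P+M+W+S) = 22.7² + 10.5² + 5.8² + 7.3² + 24.8² + 2·[22.7·10.5·0.29 + 22.7·5.8·0.48 + 22.7·7.3·0.33 + 22.7·24.8·0.26 + 10.5·5.8·0.35 + 10.5·7.3·0.51 + 10.5·24.8·0.42 + 5.8·7.3·0.16 + 5.8·24.8·0.38 + 7.3·24.8·0.22] = 1327.51 + 1208.82 = 2536.33.
Because errors are independent across components, Cov(Tᵢ,Tⱼ) = Cov(Xᵢ,Xⱼ); the off-diagonal part of the true-score variance is the same as above.
True-score variance = [22.7²·0.67 + 10.5²·0.87 + 5.8²·0.60 + 7.3²·0.91 + 24.8²·0.85] + 1208.82 = 1032.62 + 1208.82 = 2241.44.
Reliability = 2241.44 / 2536.33 = 0.884.

0.884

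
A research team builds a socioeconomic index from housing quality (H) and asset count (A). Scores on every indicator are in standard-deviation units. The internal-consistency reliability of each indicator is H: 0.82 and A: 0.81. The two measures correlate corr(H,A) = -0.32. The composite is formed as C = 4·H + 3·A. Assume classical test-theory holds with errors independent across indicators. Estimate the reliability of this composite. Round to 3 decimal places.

0.735

Var(C) = 4² + 3² + 2·[12·(-0.32)] = 25 − 7.68 = 17.32.
With uncorrelated errors the cross-covariances are all true-score covariance, so they carry over unchanged; only the diagonal terms shrink to ρᵢσᵢ².
True-score variance = [4²·0.82 + 3²·0.81] − 7.68 = 20.41 − 7.68 = 12.73.
Reliability = 12.73 / 17.32 = 0.735.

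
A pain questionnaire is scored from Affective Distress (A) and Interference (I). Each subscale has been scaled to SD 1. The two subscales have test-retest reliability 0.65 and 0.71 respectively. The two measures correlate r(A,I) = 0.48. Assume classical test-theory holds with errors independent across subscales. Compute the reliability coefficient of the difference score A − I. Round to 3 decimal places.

0.385

Var(A−I) = 1 + 1 − 2·0.48 = 2 − 0.96 = 1.04.
With uncorrelated errors the cross-covariances are all true-score covariance, so they carry over unchanged; only the diagonal terms shrink to ρᵢσᵢ².
True-score variance = [0.65 + 0.71] − 0.96 = 1.36 − 0.96 = 0.4.
Reliability = 0.4 / 1.04 = 0.385.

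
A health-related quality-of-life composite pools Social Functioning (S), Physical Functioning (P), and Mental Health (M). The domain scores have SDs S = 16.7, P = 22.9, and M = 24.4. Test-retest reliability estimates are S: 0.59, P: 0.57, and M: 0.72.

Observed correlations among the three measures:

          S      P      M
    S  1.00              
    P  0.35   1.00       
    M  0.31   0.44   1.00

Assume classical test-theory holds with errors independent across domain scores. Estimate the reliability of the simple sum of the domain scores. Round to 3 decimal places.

0.790

Var(S+P+M) = 16.7² + 22.9² + 24.4² + 2·[16.7·22.9·0.35 + 16.7·24.4·0.31 + 22.9·24.4·0.44] = 1398.66 + 1012.05 = 2410.71.
Because errors are independent across components, Cov(Tᵢ,Tⱼ) = Cov(Xᵢ,Xⱼ); the off-diagonal part of the true-score variance is the same as above.
True-score variance = [16.7²·0.59 + 22.9²·0.57 + 24.4²·0.72] + 1012.05 = 892.118 + 1012.05 = 1904.17.
Reliability = 1904.17 / 2410.71 = 0.790.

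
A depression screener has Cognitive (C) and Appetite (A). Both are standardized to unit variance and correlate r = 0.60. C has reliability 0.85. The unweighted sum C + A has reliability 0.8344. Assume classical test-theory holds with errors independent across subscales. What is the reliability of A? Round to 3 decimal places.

Var(C+A) = 2 + 2·0.60 = 3.200.
True-score variance = ρ_C + ρ_A + 2·0.60, so 0.8344 = (0.85 + ρ_A + 1.20) / 3.200.
ρ_A = 0.8344·3.200 − 0.85 − 1.20 = 0.620.

0.620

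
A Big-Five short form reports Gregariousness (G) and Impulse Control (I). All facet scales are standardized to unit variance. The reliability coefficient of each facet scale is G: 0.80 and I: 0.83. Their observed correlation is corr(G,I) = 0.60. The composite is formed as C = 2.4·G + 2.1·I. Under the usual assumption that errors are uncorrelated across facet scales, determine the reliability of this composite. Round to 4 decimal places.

0.8827

Var(C) = 2.4² + 2.1² + 2·[5.04·0.60] = 10.17 + 6.048 = 16.218.
With uncorrelated errors the cross-covariances are all true-score covariance, so they carry over unchanged; only the diagonal terms shrink to ρᵢσᵢ².
True-score variance = [2.4²·0.80 + 2.1²·0.83] + 6.048 = 8.2683 + 6.048 = 14.3163.
Reliability = 14.3163 / 16.218 = 0.8827.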